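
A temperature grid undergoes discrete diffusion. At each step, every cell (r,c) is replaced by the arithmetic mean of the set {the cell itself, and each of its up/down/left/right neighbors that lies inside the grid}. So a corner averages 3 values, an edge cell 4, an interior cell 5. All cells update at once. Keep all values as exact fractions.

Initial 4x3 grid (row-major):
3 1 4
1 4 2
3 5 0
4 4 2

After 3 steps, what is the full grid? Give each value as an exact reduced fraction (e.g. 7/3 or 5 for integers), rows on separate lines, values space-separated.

Answer: 1339/540 193/75 5351/2160
9959/3600 5283/2000 18593/7200
5557/1800 8807/3000 2117/800
7147/2160 44591/14400 997/360

Derivation:
After step 1:
  5/3 3 7/3
  11/4 13/5 5/2
  13/4 16/5 9/4
  11/3 15/4 2
After step 2:
  89/36 12/5 47/18
  77/30 281/100 581/240
  193/60 301/100 199/80
  32/9 757/240 8/3
After step 3:
  1339/540 193/75 5351/2160
  9959/3600 5283/2000 18593/7200
  5557/1800 8807/3000 2117/800
  7147/2160 44591/14400 997/360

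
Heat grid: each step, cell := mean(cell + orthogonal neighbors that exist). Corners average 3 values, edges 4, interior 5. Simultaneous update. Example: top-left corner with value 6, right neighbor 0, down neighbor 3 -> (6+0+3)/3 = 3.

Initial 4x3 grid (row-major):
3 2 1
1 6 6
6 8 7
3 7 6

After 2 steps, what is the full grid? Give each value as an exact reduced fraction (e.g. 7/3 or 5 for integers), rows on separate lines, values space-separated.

Answer: 3 63/20 11/3
151/40 117/25 387/80
619/120 573/100 1513/240
95/18 31/5 233/36

Derivation:
After step 1:
  2 3 3
  4 23/5 5
  9/2 34/5 27/4
  16/3 6 20/3
After step 2:
  3 63/20 11/3
  151/40 117/25 387/80
  619/120 573/100 1513/240
  95/18 31/5 233/36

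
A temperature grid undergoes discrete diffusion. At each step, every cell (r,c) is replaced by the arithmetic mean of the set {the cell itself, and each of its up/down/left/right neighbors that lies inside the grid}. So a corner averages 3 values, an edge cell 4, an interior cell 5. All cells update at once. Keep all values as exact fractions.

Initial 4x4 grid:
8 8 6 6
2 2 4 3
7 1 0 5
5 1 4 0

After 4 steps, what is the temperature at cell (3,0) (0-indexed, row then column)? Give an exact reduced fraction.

Answer: 107557/32400

Derivation:
Step 1: cell (3,0) = 13/3
Step 2: cell (3,0) = 65/18
Step 3: cell (3,0) = 3601/1080
Step 4: cell (3,0) = 107557/32400
Full grid after step 4:
  52231/10800 171667/36000 163343/36000 48287/10800
  78241/18000 24397/6000 117689/30000 67699/18000
  39313/10800 302131/90000 89321/30000 54833/18000
  107557/32400 63209/21600 96731/36000 5507/2160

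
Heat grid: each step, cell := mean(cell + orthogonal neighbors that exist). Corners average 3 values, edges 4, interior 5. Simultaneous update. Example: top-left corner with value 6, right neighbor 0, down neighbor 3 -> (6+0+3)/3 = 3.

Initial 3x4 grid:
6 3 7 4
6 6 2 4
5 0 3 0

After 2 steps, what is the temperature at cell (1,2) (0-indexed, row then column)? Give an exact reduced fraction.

Step 1: cell (1,2) = 22/5
Step 2: cell (1,2) = 311/100
Full grid after step 2:
  65/12 179/40 189/40 23/6
  1069/240 451/100 311/100 427/120
  155/36 709/240 689/240 73/36

Answer: 311/100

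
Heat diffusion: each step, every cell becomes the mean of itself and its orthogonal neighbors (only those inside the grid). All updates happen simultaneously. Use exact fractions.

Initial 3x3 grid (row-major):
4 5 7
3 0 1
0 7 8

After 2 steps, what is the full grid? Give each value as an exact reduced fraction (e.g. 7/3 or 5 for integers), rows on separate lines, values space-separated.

Answer: 13/4 233/60 37/9
737/240 167/50 253/60
53/18 937/240 157/36

Derivation:
After step 1:
  4 4 13/3
  7/4 16/5 4
  10/3 15/4 16/3
After step 2:
  13/4 233/60 37/9
  737/240 167/50 253/60
  53/18 937/240 157/36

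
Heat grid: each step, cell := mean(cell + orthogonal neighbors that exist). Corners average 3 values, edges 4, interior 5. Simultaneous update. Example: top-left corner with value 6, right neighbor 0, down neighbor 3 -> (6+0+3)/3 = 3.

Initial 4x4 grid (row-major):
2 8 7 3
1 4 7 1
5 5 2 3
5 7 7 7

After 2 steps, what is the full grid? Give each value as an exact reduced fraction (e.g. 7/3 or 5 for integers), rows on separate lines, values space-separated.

After step 1:
  11/3 21/4 25/4 11/3
  3 5 21/5 7/2
  4 23/5 24/5 13/4
  17/3 6 23/4 17/3
After step 2:
  143/36 121/24 581/120 161/36
  47/12 441/100 19/4 877/240
  259/60 122/25 113/25 1033/240
  47/9 1321/240 1333/240 44/9

Answer: 143/36 121/24 581/120 161/36
47/12 441/100 19/4 877/240
259/60 122/25 113/25 1033/240
47/9 1321/240 1333/240 44/9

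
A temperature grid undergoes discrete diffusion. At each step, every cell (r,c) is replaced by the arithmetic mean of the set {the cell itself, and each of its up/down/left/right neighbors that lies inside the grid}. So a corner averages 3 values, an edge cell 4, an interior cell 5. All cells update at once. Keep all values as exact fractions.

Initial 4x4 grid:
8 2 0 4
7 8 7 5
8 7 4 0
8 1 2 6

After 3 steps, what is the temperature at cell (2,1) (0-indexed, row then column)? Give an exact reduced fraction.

Step 1: cell (2,1) = 28/5
Step 2: cell (2,1) = 139/25
Step 3: cell (2,1) = 4049/750
Full grid after step 3:
  1589/270 36961/7200 1999/480 1343/360
  45271/7200 8239/1500 891/200 1843/480
  44743/7200 4049/750 12899/3000 26989/7200
  3109/540 35653/7200 28549/7200 751/216

Answer: 4049/750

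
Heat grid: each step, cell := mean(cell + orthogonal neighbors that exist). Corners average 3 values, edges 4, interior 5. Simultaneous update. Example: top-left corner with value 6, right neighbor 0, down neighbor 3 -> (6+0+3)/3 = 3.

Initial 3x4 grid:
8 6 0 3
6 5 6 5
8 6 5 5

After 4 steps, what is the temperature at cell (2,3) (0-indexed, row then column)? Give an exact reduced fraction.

Step 1: cell (2,3) = 5
Step 2: cell (2,3) = 61/12
Step 3: cell (2,3) = 1153/240
Step 4: cell (2,3) = 41779/8640
Full grid after step 4:
  148669/25920 113857/21600 98071/21600 110137/25920
  1035061/172800 394043/72000 351343/72000 770873/172800
  157429/25920 61991/10800 18491/3600 41779/8640

Answer: 41779/8640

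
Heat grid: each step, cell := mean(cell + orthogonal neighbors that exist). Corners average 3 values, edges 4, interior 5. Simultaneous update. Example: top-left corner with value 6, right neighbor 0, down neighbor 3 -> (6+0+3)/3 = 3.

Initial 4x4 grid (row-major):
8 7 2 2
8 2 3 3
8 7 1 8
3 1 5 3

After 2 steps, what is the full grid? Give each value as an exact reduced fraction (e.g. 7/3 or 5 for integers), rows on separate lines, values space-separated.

After step 1:
  23/3 19/4 7/2 7/3
  13/2 27/5 11/5 4
  13/2 19/5 24/5 15/4
  4 4 5/2 16/3
After step 2:
  227/36 1279/240 767/240 59/18
  391/60 453/100 199/50 737/240
  26/5 49/10 341/100 1073/240
  29/6 143/40 499/120 139/36

Answer: 227/36 1279/240 767/240 59/18
391/60 453/100 199/50 737/240
26/5 49/10 341/100 1073/240
29/6 143/40 499/120 139/36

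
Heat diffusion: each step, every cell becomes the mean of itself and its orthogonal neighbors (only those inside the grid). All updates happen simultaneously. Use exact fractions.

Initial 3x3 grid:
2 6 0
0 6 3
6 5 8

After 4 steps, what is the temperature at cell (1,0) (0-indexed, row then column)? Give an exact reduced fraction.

Answer: 333431/86400

Derivation:
Step 1: cell (1,0) = 7/2
Step 2: cell (1,0) = 83/24
Step 3: cell (1,0) = 5563/1440
Step 4: cell (1,0) = 333431/86400
Full grid after step 4:
  23299/6480 315331/86400 33407/8640
  333431/86400 147647/36000 723487/172800
  110821/25920 255029/57600 59563/12960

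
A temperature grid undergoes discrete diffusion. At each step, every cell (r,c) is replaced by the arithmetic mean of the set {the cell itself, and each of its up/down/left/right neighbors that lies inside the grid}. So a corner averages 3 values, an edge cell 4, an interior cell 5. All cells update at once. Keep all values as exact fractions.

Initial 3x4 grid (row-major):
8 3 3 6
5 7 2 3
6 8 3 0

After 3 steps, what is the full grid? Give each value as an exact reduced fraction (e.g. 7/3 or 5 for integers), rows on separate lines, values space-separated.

After step 1:
  16/3 21/4 7/2 4
  13/2 5 18/5 11/4
  19/3 6 13/4 2
After step 2:
  205/36 229/48 327/80 41/12
  139/24 527/100 181/50 247/80
  113/18 247/48 297/80 8/3
After step 3:
  2341/432 35681/7200 3179/800 1271/360
  41461/7200 14759/3000 7911/2000 15349/4800
  2479/432 36731/7200 3029/800 142/45

Answer: 2341/432 35681/7200 3179/800 1271/360
41461/7200 14759/3000 7911/2000 15349/4800
2479/432 36731/7200 3029/800 142/45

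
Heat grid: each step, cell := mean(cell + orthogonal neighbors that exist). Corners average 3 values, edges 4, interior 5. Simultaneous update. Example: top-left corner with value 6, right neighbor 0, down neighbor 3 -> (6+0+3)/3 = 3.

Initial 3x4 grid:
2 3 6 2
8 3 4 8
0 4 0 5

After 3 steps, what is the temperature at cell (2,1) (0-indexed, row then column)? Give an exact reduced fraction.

Answer: 1973/600

Derivation:
Step 1: cell (2,1) = 7/4
Step 2: cell (2,1) = 67/20
Step 3: cell (2,1) = 1973/600
Full grid after step 3:
  4207/1080 27551/7200 30371/7200 2423/540
  50797/14400 11299/3000 5917/1500 62807/14400
  2483/720 1973/600 13423/3600 8747/2160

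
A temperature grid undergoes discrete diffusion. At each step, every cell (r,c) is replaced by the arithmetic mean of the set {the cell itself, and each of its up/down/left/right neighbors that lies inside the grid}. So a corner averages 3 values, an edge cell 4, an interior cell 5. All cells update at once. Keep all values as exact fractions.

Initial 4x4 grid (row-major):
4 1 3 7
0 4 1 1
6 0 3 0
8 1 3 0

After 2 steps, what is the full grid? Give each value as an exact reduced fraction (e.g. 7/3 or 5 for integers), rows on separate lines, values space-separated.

Answer: 49/18 133/60 181/60 107/36
37/15 129/50 41/20 559/240
37/10 119/50 187/100 113/80
23/6 251/80 143/80 5/4

Derivation:
After step 1:
  5/3 3 3 11/3
  7/2 6/5 12/5 9/4
  7/2 14/5 7/5 1
  5 3 7/4 1
After step 2:
  49/18 133/60 181/60 107/36
  37/15 129/50 41/20 559/240
  37/10 119/50 187/100 113/80
  23/6 251/80 143/80 5/4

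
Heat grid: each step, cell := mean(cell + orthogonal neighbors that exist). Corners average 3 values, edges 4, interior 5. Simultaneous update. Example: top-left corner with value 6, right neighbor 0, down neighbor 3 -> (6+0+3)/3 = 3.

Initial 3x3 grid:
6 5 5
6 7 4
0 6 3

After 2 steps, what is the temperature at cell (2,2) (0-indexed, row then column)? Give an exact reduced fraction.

Answer: 157/36

Derivation:
Step 1: cell (2,2) = 13/3
Step 2: cell (2,2) = 157/36
Full grid after step 2:
  97/18 1301/240 91/18
  1201/240 497/100 387/80
  17/4 269/60 157/36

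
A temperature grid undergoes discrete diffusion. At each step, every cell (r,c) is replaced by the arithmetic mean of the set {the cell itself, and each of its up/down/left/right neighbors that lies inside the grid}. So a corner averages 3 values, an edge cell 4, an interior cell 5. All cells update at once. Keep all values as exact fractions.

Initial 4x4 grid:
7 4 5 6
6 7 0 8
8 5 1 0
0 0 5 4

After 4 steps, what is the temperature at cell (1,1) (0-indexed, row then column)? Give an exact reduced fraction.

Step 1: cell (1,1) = 22/5
Step 2: cell (1,1) = 511/100
Step 3: cell (1,1) = 27211/6000
Step 4: cell (1,1) = 840517/180000
Full grid after step 4:
  348223/64800 267661/54000 252173/54000 280583/64800
  1059769/216000 840517/180000 733517/180000 870377/216000
  926617/216000 684967/180000 212293/60000 79553/24000
  237733/64800 367151/108000 108517/36000 65647/21600

Answer: 840517/180000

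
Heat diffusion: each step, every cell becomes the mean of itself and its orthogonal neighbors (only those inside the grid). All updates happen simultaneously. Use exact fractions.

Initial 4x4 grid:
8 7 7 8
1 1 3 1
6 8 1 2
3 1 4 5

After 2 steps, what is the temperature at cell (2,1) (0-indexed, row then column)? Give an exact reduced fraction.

Answer: 39/10

Derivation:
Step 1: cell (2,1) = 17/5
Step 2: cell (2,1) = 39/10
Full grid after step 2:
  181/36 16/3 299/60 181/36
  107/24 79/20 399/100 821/240
  457/120 39/10 73/25 781/240
  71/18 809/240 841/240 26/9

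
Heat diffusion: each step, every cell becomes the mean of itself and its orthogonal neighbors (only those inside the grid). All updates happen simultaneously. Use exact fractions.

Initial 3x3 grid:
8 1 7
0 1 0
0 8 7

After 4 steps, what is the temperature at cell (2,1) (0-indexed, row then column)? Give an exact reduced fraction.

Step 1: cell (2,1) = 4
Step 2: cell (2,1) = 41/12
Step 3: cell (2,1) = 125/36
Step 4: cell (2,1) = 28507/8640
Full grid after step 4:
  2615/864 108043/34560 4379/1296
  102763/34560 47161/14400 118093/34560
  16235/5184 28507/8640 6191/1728

Answer: 28507/8640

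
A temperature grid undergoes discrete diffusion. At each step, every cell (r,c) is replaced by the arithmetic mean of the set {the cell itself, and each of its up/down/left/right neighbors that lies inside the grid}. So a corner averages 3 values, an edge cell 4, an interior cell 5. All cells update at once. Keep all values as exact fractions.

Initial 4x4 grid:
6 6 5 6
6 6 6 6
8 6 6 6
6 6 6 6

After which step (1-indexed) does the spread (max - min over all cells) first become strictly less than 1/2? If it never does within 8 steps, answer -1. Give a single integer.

Step 1: max=20/3, min=17/3, spread=1
Step 2: max=391/60, min=689/120, spread=31/40
Step 3: max=3451/540, min=6269/1080, spread=211/360
Step 4: max=102241/16200, min=189359/32400, spread=5041/10800
  -> spread < 1/2 first at step 4
Step 5: max=3050377/486000, min=5710421/972000, spread=130111/324000
Step 6: max=45464537/7290000, min=34418161/5832000, spread=3255781/9720000
Step 7: max=2715757021/437400000, min=5184432989/874800000, spread=82360351/291600000
Step 8: max=20286236839/3280500000, min=156066161249/26244000000, spread=2074577821/8748000000

Answer: 4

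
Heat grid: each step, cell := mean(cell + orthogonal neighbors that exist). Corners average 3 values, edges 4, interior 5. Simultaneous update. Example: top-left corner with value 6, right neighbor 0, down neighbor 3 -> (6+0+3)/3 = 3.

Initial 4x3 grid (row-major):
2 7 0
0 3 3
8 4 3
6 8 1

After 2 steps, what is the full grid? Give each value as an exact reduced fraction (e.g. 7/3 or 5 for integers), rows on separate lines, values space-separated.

Answer: 37/12 191/60 103/36
283/80 171/50 44/15
1217/240 103/25 71/20
199/36 1277/240 23/6

Derivation:
After step 1:
  3 3 10/3
  13/4 17/5 9/4
  9/2 26/5 11/4
  22/3 19/4 4
After step 2:
  37/12 191/60 103/36
  283/80 171/50 44/15
  1217/240 103/25 71/20
  199/36 1277/240 23/6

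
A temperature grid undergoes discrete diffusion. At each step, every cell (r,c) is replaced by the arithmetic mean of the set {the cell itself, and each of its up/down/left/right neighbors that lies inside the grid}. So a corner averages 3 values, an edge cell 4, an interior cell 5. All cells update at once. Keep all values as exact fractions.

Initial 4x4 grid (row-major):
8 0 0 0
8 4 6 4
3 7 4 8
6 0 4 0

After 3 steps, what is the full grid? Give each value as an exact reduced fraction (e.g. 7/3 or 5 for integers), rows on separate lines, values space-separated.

After step 1:
  16/3 3 3/2 4/3
  23/4 5 18/5 9/2
  6 18/5 29/5 4
  3 17/4 2 4
After step 2:
  169/36 89/24 283/120 22/9
  265/48 419/100 102/25 403/120
  367/80 493/100 19/5 183/40
  53/12 257/80 321/80 10/3
After step 3:
  2005/432 841/225 2833/900 1469/540
  34187/7200 5383/1200 1334/375 3253/900
  3891/800 518/125 8559/2000 113/30
  733/180 9943/2400 1723/480 2861/720

Answer: 2005/432 841/225 2833/900 1469/540
34187/7200 5383/1200 1334/375 3253/900
3891/800 518/125 8559/2000 113/30
733/180 9943/2400 1723/480 2861/720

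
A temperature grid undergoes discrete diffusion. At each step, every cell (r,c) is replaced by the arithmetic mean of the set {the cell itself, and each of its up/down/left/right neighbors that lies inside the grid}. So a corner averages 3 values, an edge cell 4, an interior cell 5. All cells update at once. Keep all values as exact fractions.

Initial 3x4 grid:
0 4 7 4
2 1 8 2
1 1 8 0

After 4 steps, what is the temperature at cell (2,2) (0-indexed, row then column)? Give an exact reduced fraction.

Step 1: cell (2,2) = 17/4
Step 2: cell (2,2) = 233/60
Step 3: cell (2,2) = 13357/3600
Step 4: cell (2,2) = 390529/108000
Full grid after step 4:
  56743/21600 235861/72000 858683/216000 138367/32400
  534353/216000 555149/180000 346487/90000 1776731/432000
  77527/32400 320479/108000 390529/108000 254309/64800

Answer: 390529/108000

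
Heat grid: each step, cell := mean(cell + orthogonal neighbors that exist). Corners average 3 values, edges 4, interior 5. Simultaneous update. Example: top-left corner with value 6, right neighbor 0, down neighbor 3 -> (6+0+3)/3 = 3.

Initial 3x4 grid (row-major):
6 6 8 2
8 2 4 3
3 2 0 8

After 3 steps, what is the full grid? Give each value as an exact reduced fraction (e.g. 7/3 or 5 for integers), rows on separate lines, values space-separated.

Answer: 11569/2160 8797/1800 16729/3600 9359/2160
7299/1600 4399/1000 981/250 19627/4800
1093/270 25463/7200 26083/7200 3887/1080

Derivation:
After step 1:
  20/3 11/2 5 13/3
  19/4 22/5 17/5 17/4
  13/3 7/4 7/2 11/3
After step 2:
  203/36 647/120 547/120 163/36
  403/80 99/25 411/100 313/80
  65/18 839/240 739/240 137/36
After step 3:
  11569/2160 8797/1800 16729/3600 9359/2160
  7299/1600 4399/1000 981/250 19627/4800
  1093/270 25463/7200 26083/7200 3887/1080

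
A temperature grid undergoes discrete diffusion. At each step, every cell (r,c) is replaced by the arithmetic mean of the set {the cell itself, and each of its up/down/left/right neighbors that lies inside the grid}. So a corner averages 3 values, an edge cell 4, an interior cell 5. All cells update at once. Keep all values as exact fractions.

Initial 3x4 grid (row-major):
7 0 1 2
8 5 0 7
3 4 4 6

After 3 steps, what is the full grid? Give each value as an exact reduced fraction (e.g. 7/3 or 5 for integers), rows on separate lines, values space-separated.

Answer: 3013/720 1441/400 10219/3600 6719/2160
21997/4800 7513/2000 7113/2000 16697/4800
3283/720 2549/600 3461/900 8989/2160

Derivation:
After step 1:
  5 13/4 3/4 10/3
  23/4 17/5 17/5 15/4
  5 4 7/2 17/3
After step 2:
  14/3 31/10 161/60 47/18
  383/80 99/25 74/25 323/80
  59/12 159/40 497/120 155/36
After step 3:
  3013/720 1441/400 10219/3600 6719/2160
  21997/4800 7513/2000 7113/2000 16697/4800
  3283/720 2549/600 3461/900 8989/2160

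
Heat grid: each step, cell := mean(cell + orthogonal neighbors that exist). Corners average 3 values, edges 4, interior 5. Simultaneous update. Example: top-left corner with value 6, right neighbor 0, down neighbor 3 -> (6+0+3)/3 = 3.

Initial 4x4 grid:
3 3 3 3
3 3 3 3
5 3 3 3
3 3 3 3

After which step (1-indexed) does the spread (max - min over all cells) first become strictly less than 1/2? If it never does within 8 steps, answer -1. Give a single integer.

Answer: 3

Derivation:
Step 1: max=11/3, min=3, spread=2/3
Step 2: max=211/60, min=3, spread=31/60
Step 3: max=1831/540, min=3, spread=211/540
  -> spread < 1/2 first at step 3
Step 4: max=178843/54000, min=3, spread=16843/54000
Step 5: max=1596643/486000, min=13579/4500, spread=130111/486000
Step 6: max=47382367/14580000, min=817159/270000, spread=3255781/14580000
Step 7: max=1412553691/437400000, min=821107/270000, spread=82360351/437400000
Step 8: max=42117316891/13122000000, min=148306441/48600000, spread=2074577821/13122000000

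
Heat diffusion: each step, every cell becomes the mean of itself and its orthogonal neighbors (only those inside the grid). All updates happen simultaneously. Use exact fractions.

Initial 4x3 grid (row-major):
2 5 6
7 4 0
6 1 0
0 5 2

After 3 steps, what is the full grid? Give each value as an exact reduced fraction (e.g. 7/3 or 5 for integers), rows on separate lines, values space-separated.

After step 1:
  14/3 17/4 11/3
  19/4 17/5 5/2
  7/2 16/5 3/4
  11/3 2 7/3
After step 2:
  41/9 959/240 125/36
  979/240 181/50 619/240
  907/240 257/100 527/240
  55/18 14/5 61/36
After step 3:
  4547/1080 56317/14400 3617/1080
  28861/7200 20213/6000 21361/7200
  24271/7200 2993/1000 16271/7200
  6937/2160 253/100 4817/2160

Answer: 4547/1080 56317/14400 3617/1080
28861/7200 20213/6000 21361/7200
24271/7200 2993/1000 16271/7200
6937/2160 253/100 4817/2160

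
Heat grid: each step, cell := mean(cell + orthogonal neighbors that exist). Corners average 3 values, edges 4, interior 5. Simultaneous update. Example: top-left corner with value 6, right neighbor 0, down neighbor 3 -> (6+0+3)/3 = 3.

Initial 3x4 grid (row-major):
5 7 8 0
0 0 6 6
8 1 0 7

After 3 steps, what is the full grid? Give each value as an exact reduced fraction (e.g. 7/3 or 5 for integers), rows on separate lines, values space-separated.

After step 1:
  4 5 21/4 14/3
  13/4 14/5 4 19/4
  3 9/4 7/2 13/3
After step 2:
  49/12 341/80 227/48 44/9
  261/80 173/50 203/50 71/16
  17/6 231/80 169/48 151/36
After step 3:
  1393/360 3307/800 32293/7200 253/54
  16367/4800 7173/2000 8083/2000 21097/4800
  539/180 7621/2400 26393/7200 875/216

Answer: 1393/360 3307/800 32293/7200 253/54
16367/4800 7173/2000 8083/2000 21097/4800
539/180 7621/2400 26393/7200 875/216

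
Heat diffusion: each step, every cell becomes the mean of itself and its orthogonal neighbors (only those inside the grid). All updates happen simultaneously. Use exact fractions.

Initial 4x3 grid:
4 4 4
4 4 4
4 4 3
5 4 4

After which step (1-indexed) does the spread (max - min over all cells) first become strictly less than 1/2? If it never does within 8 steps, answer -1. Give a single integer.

Answer: 3

Derivation:
Step 1: max=13/3, min=11/3, spread=2/3
Step 2: max=77/18, min=449/120, spread=193/360
Step 3: max=4459/1080, min=4633/1200, spread=2893/10800
  -> spread < 1/2 first at step 3
Step 4: max=530821/129600, min=210259/54000, spread=130997/648000
Step 5: max=31496489/7776000, min=8462969/2160000, spread=5149003/38880000
Step 6: max=1881808111/466560000, min=76523539/19440000, spread=1809727/18662400
Step 7: max=112426953749/27993600000, min=7671765191/1944000000, spread=9767674993/139968000000
Step 8: max=6730542944191/1679616000000, min=69153647071/17496000000, spread=734342603/13436928000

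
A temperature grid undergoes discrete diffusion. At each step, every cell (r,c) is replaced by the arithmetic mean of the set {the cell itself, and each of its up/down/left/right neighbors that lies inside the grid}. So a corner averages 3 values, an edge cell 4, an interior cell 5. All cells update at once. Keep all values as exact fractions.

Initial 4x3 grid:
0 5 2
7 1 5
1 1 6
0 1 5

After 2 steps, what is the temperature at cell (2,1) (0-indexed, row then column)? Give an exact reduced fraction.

Step 1: cell (2,1) = 2
Step 2: cell (2,1) = 281/100
Full grid after step 2:
  11/4 69/20 19/6
  123/40 271/100 311/80
  43/24 281/100 55/16
  14/9 101/48 10/3

Answer: 281/100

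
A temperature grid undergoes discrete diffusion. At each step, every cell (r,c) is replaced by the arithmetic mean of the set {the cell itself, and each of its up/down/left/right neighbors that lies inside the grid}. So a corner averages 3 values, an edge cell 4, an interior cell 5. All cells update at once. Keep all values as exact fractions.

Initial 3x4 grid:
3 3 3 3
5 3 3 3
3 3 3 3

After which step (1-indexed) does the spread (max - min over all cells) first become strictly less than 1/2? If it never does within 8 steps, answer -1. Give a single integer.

Answer: 3

Derivation:
Step 1: max=11/3, min=3, spread=2/3
Step 2: max=427/120, min=3, spread=67/120
Step 3: max=3677/1080, min=3, spread=437/1080
  -> spread < 1/2 first at step 3
Step 4: max=1453531/432000, min=1509/500, spread=29951/86400
Step 5: max=12879821/3888000, min=10283/3375, spread=206761/777600
Step 6: max=5121795571/1555200000, min=8265671/2700000, spread=14430763/62208000
Step 7: max=305043741689/93312000000, min=665652727/216000000, spread=139854109/746496000
Step 8: max=18218631890251/5598720000000, min=60171228977/19440000000, spread=7114543559/44789760000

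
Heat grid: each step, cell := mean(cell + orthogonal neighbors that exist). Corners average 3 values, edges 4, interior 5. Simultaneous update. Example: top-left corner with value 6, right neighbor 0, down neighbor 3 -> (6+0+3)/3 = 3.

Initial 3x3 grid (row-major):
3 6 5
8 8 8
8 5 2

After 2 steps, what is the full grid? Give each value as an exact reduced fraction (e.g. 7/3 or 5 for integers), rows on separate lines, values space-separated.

Answer: 215/36 49/8 211/36
317/48 123/20 289/48
13/2 99/16 11/2

Derivation:
After step 1:
  17/3 11/2 19/3
  27/4 7 23/4
  7 23/4 5
After step 2:
  215/36 49/8 211/36
  317/48 123/20 289/48
  13/2 99/16 11/2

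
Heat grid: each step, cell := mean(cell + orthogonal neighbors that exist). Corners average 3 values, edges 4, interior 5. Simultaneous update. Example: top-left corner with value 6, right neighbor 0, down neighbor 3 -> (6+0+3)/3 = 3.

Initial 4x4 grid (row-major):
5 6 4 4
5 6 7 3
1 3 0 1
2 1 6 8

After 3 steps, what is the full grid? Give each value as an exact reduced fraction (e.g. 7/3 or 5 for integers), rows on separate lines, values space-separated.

Answer: 5287/1080 17113/3600 16589/3600 1781/432
913/225 13003/3000 4799/1200 28753/7200
115/36 19253/6000 3711/1000 8747/2400
5447/2160 869/288 2709/800 1379/360

Derivation:
After step 1:
  16/3 21/4 21/4 11/3
  17/4 27/5 4 15/4
  11/4 11/5 17/5 3
  4/3 3 15/4 5
After step 2:
  89/18 637/120 109/24 38/9
  133/30 211/50 109/25 173/48
  79/30 67/20 327/100 303/80
  85/36 617/240 303/80 47/12
After step 3:
  5287/1080 17113/3600 16589/3600 1781/432
  913/225 13003/3000 4799/1200 28753/7200
  115/36 19253/6000 3711/1000 8747/2400
  5447/2160 869/288 2709/800 1379/360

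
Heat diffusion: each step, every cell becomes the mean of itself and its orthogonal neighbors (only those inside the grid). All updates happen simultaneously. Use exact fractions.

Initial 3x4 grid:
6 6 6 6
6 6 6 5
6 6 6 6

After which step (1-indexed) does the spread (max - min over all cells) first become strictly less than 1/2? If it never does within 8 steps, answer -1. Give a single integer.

Answer: 1

Derivation:
Step 1: max=6, min=17/3, spread=1/3
  -> spread < 1/2 first at step 1
Step 2: max=6, min=1373/240, spread=67/240
Step 3: max=6, min=12523/2160, spread=437/2160
Step 4: max=5991/1000, min=5026469/864000, spread=29951/172800
Step 5: max=20171/3375, min=45440179/7776000, spread=206761/1555200
Step 6: max=32234329/5400000, min=18206204429/3110400000, spread=14430763/124416000
Step 7: max=2574347273/432000000, min=1094636258311/186624000000, spread=139854109/1492992000
Step 8: max=231428771023/38880000000, min=65762168109749/11197440000000, spread=7114543559/89579520000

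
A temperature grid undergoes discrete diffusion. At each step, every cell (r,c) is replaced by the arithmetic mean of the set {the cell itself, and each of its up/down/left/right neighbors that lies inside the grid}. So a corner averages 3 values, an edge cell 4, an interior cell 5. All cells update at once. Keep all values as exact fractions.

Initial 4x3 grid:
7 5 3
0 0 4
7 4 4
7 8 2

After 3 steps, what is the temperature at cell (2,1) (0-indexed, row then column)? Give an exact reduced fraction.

Answer: 4371/1000

Derivation:
Step 1: cell (2,1) = 23/5
Step 2: cell (2,1) = 409/100
Step 3: cell (2,1) = 4371/1000
Full grid after step 3:
  293/80 5711/1600 103/30
  4747/1200 899/250 8419/2400
  1036/225 4371/1000 28177/7200
  11621/2160 23663/4800 4973/1080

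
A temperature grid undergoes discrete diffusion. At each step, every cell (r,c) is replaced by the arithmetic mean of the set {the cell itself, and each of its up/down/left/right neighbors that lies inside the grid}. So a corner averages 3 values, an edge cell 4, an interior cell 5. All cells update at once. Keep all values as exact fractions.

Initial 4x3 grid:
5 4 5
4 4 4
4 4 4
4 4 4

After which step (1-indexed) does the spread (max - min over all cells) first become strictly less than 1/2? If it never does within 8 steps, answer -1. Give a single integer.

Step 1: max=9/2, min=4, spread=1/2
Step 2: max=157/36, min=4, spread=13/36
  -> spread < 1/2 first at step 2
Step 3: max=6197/1440, min=4, spread=437/1440
Step 4: max=13783/3240, min=1159/288, spread=2977/12960
Step 5: max=21951821/5184000, min=9079/2250, spread=206761/1036800
Step 6: max=1309968679/311040000, min=2918147/720000, spread=1973167/12441600
Step 7: max=78368008661/18662400000, min=131658761/32400000, spread=101302493/746496000
Step 8: max=4687773595999/1119744000000, min=31689341171/7776000000, spread=996067739/8957952000

Answer: 2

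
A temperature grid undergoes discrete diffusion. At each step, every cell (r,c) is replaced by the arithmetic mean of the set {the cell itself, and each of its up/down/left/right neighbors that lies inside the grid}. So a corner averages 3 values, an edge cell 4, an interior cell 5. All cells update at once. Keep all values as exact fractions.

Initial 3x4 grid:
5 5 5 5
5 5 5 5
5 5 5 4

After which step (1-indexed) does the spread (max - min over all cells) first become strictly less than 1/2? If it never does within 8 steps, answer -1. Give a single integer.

Step 1: max=5, min=14/3, spread=1/3
  -> spread < 1/2 first at step 1
Step 2: max=5, min=85/18, spread=5/18
Step 3: max=5, min=1039/216, spread=41/216
Step 4: max=5, min=125383/25920, spread=4217/25920
Step 5: max=35921/7200, min=7566851/1555200, spread=38417/311040
Step 6: max=717403/144000, min=455359789/93312000, spread=1903471/18662400
Step 7: max=21484241/4320000, min=27392610911/5598720000, spread=18038617/223948800
Step 8: max=1931073241/388800000, min=1646347817149/335923200000, spread=883978523/13436928000

Answer: 1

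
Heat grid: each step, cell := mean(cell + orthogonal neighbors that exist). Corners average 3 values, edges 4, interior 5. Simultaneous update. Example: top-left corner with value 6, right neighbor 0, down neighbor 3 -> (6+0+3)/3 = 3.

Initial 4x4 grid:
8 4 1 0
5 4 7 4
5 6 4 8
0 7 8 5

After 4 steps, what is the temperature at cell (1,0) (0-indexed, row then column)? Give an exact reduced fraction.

Answer: 264523/54000

Derivation:
Step 1: cell (1,0) = 11/2
Step 2: cell (1,0) = 611/120
Step 3: cell (1,0) = 8881/1800
Step 4: cell (1,0) = 264523/54000
Full grid after step 4:
  308569/64800 979327/216000 34951/8640 253723/64800
  264523/54000 854011/180000 832177/180000 94993/21600
  88121/18000 61297/12000 104013/20000 63917/12000
  21371/4320 373369/72000 405257/72000 123101/21600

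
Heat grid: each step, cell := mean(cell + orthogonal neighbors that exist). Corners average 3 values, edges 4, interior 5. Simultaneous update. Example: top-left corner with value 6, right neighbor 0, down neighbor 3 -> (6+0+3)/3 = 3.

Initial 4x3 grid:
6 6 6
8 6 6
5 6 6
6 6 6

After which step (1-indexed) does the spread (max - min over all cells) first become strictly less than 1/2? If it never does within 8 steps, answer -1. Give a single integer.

Answer: 3

Derivation:
Step 1: max=20/3, min=17/3, spread=1
Step 2: max=767/120, min=88/15, spread=21/40
Step 3: max=6827/1080, min=1069/180, spread=413/1080
  -> spread < 1/2 first at step 3
Step 4: max=201761/32400, min=322141/54000, spread=21191/81000
Step 5: max=6036167/972000, min=215431/36000, spread=21953/97200
Step 6: max=90030517/14580000, min=58407203/9720000, spread=193577/1166400
Step 7: max=1347272507/218700000, min=3510062777/583200000, spread=9919669/69984000
Step 8: max=322472264377/52488000000, min=70365687431/11664000000, spread=18645347/167961600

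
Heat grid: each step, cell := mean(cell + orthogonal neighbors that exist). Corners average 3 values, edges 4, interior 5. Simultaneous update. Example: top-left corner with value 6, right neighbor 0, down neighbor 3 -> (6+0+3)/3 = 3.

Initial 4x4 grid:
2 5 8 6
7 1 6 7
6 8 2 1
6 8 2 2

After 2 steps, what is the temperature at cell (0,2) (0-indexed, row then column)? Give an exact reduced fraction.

Step 1: cell (0,2) = 25/4
Step 2: cell (0,2) = 441/80
Full grid after step 2:
  38/9 1219/240 441/80 73/12
  1249/240 116/25 101/20 99/20
  269/48 539/100 201/50 101/30
  233/36 127/24 449/120 49/18

Answer: 441/80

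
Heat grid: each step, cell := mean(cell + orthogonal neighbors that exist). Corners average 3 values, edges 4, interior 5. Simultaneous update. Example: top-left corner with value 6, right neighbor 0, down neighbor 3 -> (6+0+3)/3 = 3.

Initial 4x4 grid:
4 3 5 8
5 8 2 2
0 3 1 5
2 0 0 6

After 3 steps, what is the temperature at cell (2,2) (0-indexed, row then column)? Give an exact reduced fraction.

Answer: 3497/1200

Derivation:
Step 1: cell (2,2) = 11/5
Step 2: cell (2,2) = 269/100
Step 3: cell (2,2) = 3497/1200
Full grid after step 3:
  3019/720 5177/1200 1037/240 3167/720
  8699/2400 293/80 7577/2000 633/160
  18313/7200 15673/6000 3497/1200 23677/7200
  3919/2160 434/225 1057/450 6187/2160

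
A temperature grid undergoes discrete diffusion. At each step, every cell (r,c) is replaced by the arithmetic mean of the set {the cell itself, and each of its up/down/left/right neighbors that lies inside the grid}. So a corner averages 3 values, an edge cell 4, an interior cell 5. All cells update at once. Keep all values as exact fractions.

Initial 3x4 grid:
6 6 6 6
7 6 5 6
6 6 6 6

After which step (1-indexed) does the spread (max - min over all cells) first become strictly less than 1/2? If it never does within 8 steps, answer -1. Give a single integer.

Step 1: max=19/3, min=23/4, spread=7/12
Step 2: max=299/48, min=581/100, spread=503/1200
  -> spread < 1/2 first at step 2
Step 3: max=88661/14400, min=28037/4800, spread=91/288
Step 4: max=5285839/864000, min=253417/43200, spread=217499/864000
Step 5: max=315779741/51840000, min=101553197/17280000, spread=222403/1036800
Step 6: max=18877038919/3110400000, min=6110856823/1036800000, spread=10889369/62208000
Step 7: max=1129718824421/186624000000, min=367396269557/62208000000, spread=110120063/746496000
Step 8: max=67632010502239/11197440000000, min=22088782267663/3732480000000, spread=5462654797/44789760000

Answer: 2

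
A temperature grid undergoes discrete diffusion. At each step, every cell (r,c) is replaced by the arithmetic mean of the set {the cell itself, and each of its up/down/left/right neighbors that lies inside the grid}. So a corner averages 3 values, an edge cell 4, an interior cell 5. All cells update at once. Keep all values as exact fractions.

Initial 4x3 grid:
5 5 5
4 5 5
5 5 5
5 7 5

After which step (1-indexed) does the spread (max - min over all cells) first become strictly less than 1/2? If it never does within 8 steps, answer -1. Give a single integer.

Step 1: max=17/3, min=14/3, spread=1
Step 2: max=667/120, min=569/120, spread=49/60
Step 3: max=5837/1080, min=5189/1080, spread=3/5
Step 4: max=2298763/432000, min=158111/32400, spread=571849/1296000
  -> spread < 1/2 first at step 4
Step 5: max=20523233/3888000, min=4765097/972000, spread=97523/259200
Step 6: max=1221054007/233280000, min=144119129/29160000, spread=302671/1036800
Step 7: max=72933957413/13996800000, min=8685956311/1749600000, spread=45950759/186624000
Step 8: max=4355531355967/839808000000, min=523635705449/104976000000, spread=443855233/2239488000

Answer: 4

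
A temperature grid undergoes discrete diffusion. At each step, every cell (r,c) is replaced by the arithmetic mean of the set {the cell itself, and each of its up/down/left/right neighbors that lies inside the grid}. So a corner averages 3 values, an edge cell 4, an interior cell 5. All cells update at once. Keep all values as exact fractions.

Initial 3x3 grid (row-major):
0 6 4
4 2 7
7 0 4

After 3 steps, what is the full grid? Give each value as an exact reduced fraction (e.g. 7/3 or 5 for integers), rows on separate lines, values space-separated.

After step 1:
  10/3 3 17/3
  13/4 19/5 17/4
  11/3 13/4 11/3
After step 2:
  115/36 79/20 155/36
  281/80 351/100 1043/240
  61/18 863/240 67/18
After step 3:
  7673/2160 187/50 9073/2160
  16327/4800 22697/6000 57181/14400
  3779/1080 51181/14400 4199/1080

Answer: 7673/2160 187/50 9073/2160
16327/4800 22697/6000 57181/14400
3779/1080 51181/14400 4199/1080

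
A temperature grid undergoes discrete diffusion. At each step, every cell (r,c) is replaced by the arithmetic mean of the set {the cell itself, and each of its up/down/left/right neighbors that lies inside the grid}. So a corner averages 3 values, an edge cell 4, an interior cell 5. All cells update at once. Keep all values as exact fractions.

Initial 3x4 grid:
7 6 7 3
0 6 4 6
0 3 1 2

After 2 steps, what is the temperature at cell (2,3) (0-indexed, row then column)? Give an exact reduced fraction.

Step 1: cell (2,3) = 3
Step 2: cell (2,3) = 37/12
Full grid after step 2:
  169/36 589/120 649/120 169/36
  743/240 417/100 397/100 1013/240
  9/4 49/20 16/5 37/12

Answer: 37/12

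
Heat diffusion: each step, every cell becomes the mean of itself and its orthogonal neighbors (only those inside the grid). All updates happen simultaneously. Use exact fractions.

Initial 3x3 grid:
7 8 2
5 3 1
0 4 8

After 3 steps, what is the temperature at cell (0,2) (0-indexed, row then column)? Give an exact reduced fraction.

Answer: 4631/1080

Derivation:
Step 1: cell (0,2) = 11/3
Step 2: cell (0,2) = 73/18
Step 3: cell (0,2) = 4631/1080
Full grid after step 3:
  10387/2160 8153/1800 4631/1080
  61499/14400 3161/750 9529/2400
  469/120 54799/14400 8357/2160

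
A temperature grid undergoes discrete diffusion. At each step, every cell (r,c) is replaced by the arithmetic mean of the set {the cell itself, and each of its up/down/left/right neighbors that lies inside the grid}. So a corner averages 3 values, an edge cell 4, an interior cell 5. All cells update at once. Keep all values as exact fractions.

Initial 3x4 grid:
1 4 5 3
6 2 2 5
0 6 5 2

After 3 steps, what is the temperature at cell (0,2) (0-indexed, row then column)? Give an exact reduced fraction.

Answer: 12979/3600

Derivation:
Step 1: cell (0,2) = 7/2
Step 2: cell (0,2) = 439/120
Step 3: cell (0,2) = 12979/3600
Full grid after step 3:
  1439/432 12089/3600 12979/3600 3979/1080
  46361/14400 21169/6000 10807/3000 13129/3600
  499/144 4163/1200 4393/1200 166/45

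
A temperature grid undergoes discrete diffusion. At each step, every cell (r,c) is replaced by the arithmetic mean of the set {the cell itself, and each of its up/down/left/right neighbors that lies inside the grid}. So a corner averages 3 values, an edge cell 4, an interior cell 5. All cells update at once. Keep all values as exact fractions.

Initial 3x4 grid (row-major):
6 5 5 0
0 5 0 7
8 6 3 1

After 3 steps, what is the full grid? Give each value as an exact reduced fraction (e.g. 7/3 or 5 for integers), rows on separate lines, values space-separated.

Answer: 4421/1080 30037/7200 2653/800 163/48
65299/14400 11443/3000 22381/6000 10631/3600
9367/2160 1957/450 12101/3600 181/54

Derivation:
After step 1:
  11/3 21/4 5/2 4
  19/4 16/5 4 2
  14/3 11/2 5/2 11/3
After step 2:
  41/9 877/240 63/16 17/6
  977/240 227/50 71/25 41/12
  179/36 119/30 47/12 49/18
After step 3:
  4421/1080 30037/7200 2653/800 163/48
  65299/14400 11443/3000 22381/6000 10631/3600
  9367/2160 1957/450 12101/3600 181/54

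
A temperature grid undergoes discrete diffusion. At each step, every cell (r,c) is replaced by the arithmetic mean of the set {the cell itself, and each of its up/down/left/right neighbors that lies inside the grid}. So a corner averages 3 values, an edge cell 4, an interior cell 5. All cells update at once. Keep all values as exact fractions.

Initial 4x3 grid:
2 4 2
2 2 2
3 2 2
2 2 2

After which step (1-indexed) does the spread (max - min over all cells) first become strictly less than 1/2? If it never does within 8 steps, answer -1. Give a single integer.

Step 1: max=8/3, min=2, spread=2/3
Step 2: max=307/120, min=2, spread=67/120
Step 3: max=334/135, min=371/180, spread=223/540
  -> spread < 1/2 first at step 3
Step 4: max=156481/64800, min=11353/5400, spread=4049/12960
Step 5: max=9298409/3888000, min=230129/108000, spread=202753/777600
Step 6: max=551413351/233280000, min=20968999/9720000, spread=385259/1866240
Step 7: max=32831759909/13996800000, min=1268985091/583200000, spread=95044709/559872000
Step 8: max=1956192336031/839808000000, min=8523315341/3888000000, spread=921249779/6718464000

Answer: 3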